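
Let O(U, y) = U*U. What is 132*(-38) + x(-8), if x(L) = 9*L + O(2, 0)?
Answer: -5084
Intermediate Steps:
O(U, y) = U**2
x(L) = 4 + 9*L (x(L) = 9*L + 2**2 = 9*L + 4 = 4 + 9*L)
132*(-38) + x(-8) = 132*(-38) + (4 + 9*(-8)) = -5016 + (4 - 72) = -5016 - 68 = -5084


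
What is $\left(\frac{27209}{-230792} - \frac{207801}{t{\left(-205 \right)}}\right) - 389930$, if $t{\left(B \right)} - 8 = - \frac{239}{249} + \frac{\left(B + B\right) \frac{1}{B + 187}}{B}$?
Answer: $- \frac{31351732064073}{74661212} \approx -4.1992 \cdot 10^{5}$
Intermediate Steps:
$t{\left(B \right)} = \frac{1753}{249} + \frac{2}{187 + B}$ ($t{\left(B \right)} = 8 + \left(- \frac{239}{249} + \frac{\left(B + B\right) \frac{1}{B + 187}}{B}\right) = 8 + \left(\left(-239\right) \frac{1}{249} + \frac{2 B \frac{1}{187 + B}}{B}\right) = 8 - \left(\frac{239}{249} - \frac{2 B \frac{1}{187 + B}}{B}\right) = 8 - \left(\frac{239}{249} - \frac{2}{187 + B}\right) = \frac{1753}{249} + \frac{2}{187 + B}$)
$\left(\frac{27209}{-230792} - \frac{207801}{t{\left(-205 \right)}}\right) - 389930 = \left(\frac{27209}{-230792} - \frac{207801}{\frac{1}{249} \frac{1}{187 - 205} \left(328309 + 1753 \left(-205\right)\right)}\right) - 389930 = \left(27209 \left(- \frac{1}{230792}\right) - \frac{207801}{\frac{1}{249} \frac{1}{-18} \left(328309 - 359365\right)}\right) - 389930 = \left(- \frac{27209}{230792} - \frac{207801}{\frac{1}{249} \left(- \frac{1}{18}\right) \left(-31056\right)}\right) - 389930 = \left(- \frac{27209}{230792} - \frac{207801}{\frac{5176}{747}}\right) - 389930 = \left(- \frac{27209}{230792} - \frac{155227347}{5176}\right) - 389930 = - \frac{2239085668913}{74661212} - 389930 = - \frac{31351732064073}{74661212}$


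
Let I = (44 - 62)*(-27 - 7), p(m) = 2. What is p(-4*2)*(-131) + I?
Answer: 350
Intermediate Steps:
I = 612 (I = -18*(-34) = 612)
p(-4*2)*(-131) + I = 2*(-131) + 612 = -262 + 612 = 350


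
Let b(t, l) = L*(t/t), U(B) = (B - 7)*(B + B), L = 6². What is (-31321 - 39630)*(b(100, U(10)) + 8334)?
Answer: -593859870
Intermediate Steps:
L = 36
U(B) = 2*B*(-7 + B) (U(B) = (-7 + B)*(2*B) = 2*B*(-7 + B))
b(t, l) = 36 (b(t, l) = 36*(t/t) = 36*1 = 36)
(-31321 - 39630)*(b(100, U(10)) + 8334) = (-31321 - 39630)*(36 + 8334) = -70951*8370 = -593859870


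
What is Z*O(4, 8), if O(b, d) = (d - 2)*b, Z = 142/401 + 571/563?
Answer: 7414008/225763 ≈ 32.840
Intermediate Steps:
Z = 308917/225763 (Z = 142*(1/401) + 571*(1/563) = 142/401 + 571/563 = 308917/225763 ≈ 1.3683)
O(b, d) = b*(-2 + d) (O(b, d) = (-2 + d)*b = b*(-2 + d))
Z*O(4, 8) = 308917*(4*(-2 + 8))/225763 = 308917*(4*6)/225763 = (308917/225763)*24 = 7414008/225763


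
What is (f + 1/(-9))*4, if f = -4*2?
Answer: -292/9 ≈ -32.444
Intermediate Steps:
f = -8
(f + 1/(-9))*4 = (-8 + 1/(-9))*4 = (-8 - ⅑)*4 = -73/9*4 = -292/9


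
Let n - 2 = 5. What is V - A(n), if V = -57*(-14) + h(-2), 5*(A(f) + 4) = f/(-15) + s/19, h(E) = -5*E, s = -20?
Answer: 1157533/1425 ≈ 812.30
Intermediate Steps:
n = 7 (n = 2 + 5 = 7)
A(f) = -80/19 - f/75 (A(f) = -4 + (f/(-15) - 20/19)/5 = -4 + (f*(-1/15) - 20*1/19)/5 = -4 + (-f/15 - 20/19)/5 = -4 + (-20/19 - f/15)/5 = -4 + (-4/19 - f/75) = -80/19 - f/75)
V = 808 (V = -57*(-14) - 5*(-2) = 798 + 10 = 808)
V - A(n) = 808 - (-80/19 - 1/75*7) = 808 - (-80/19 - 7/75) = 808 - 1*(-6133/1425) = 808 + 6133/1425 = 1157533/1425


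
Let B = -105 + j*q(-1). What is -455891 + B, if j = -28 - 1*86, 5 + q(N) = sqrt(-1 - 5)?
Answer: -455426 - 114*I*sqrt(6) ≈ -4.5543e+5 - 279.24*I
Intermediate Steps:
q(N) = -5 + I*sqrt(6) (q(N) = -5 + sqrt(-1 - 5) = -5 + sqrt(-6) = -5 + I*sqrt(6))
j = -114 (j = -28 - 86 = -114)
B = 465 - 114*I*sqrt(6) (B = -105 - 114*(-5 + I*sqrt(6)) = -105 + (570 - 114*I*sqrt(6)) = 465 - 114*I*sqrt(6) ≈ 465.0 - 279.24*I)
-455891 + B = -455891 + (465 - 114*I*sqrt(6)) = -455426 - 114*I*sqrt(6)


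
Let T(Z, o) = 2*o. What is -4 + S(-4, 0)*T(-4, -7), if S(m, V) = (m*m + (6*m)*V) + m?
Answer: -172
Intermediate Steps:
S(m, V) = m + m**2 + 6*V*m (S(m, V) = (m**2 + 6*V*m) + m = m + m**2 + 6*V*m)
-4 + S(-4, 0)*T(-4, -7) = -4 + (-4*(1 - 4 + 6*0))*(2*(-7)) = -4 - 4*(1 - 4 + 0)*(-14) = -4 - 4*(-3)*(-14) = -4 + 12*(-14) = -4 - 168 = -172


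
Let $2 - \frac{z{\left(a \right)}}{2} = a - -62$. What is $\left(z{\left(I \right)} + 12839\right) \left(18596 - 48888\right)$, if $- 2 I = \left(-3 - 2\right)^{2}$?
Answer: $-386041248$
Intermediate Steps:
$I = - \frac{25}{2}$ ($I = - \frac{\left(-3 - 2\right)^{2}}{2} = - \frac{\left(-5\right)^{2}}{2} = \left(- \frac{1}{2}\right) 25 = - \frac{25}{2} \approx -12.5$)
$z{\left(a \right)} = -120 - 2 a$ ($z{\left(a \right)} = 4 - 2 \left(a - -62\right) = 4 - 2 \left(a + 62\right) = 4 - 2 \left(62 + a\right) = 4 - \left(124 + 2 a\right) = -120 - 2 a$)
$\left(z{\left(I \right)} + 12839\right) \left(18596 - 48888\right) = \left(\left(-120 - -25\right) + 12839\right) \left(18596 - 48888\right) = \left(\left(-120 + 25\right) + 12839\right) \left(-30292\right) = \left(-95 + 12839\right) \left(-30292\right) = 12744 \left(-30292\right) = -386041248$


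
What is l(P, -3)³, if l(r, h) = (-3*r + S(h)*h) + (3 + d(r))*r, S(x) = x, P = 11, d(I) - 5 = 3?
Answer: 912673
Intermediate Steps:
d(I) = 8 (d(I) = 5 + 3 = 8)
l(r, h) = h² + 8*r (l(r, h) = (-3*r + h*h) + (3 + 8)*r = (-3*r + h²) + 11*r = (h² - 3*r) + 11*r = h² + 8*r)
l(P, -3)³ = ((-3)² + 8*11)³ = (9 + 88)³ = 97³ = 912673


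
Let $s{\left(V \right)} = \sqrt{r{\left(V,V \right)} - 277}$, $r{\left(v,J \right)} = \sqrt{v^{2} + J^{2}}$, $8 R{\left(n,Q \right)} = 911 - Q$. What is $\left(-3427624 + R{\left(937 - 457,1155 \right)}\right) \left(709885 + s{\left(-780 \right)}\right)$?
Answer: $- \frac{4866481029465}{2} - \frac{6855309 \sqrt{-277 + 780 \sqrt{2}}}{2} \approx -2.4333 \cdot 10^{12}$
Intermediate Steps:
$R{\left(n,Q \right)} = \frac{911}{8} - \frac{Q}{8}$ ($R{\left(n,Q \right)} = \frac{911 - Q}{8} = \frac{911}{8} - \frac{Q}{8}$)
$r{\left(v,J \right)} = \sqrt{J^{2} + v^{2}}$
$s{\left(V \right)} = \sqrt{-277 + \sqrt{2} \sqrt{V^{2}}}$ ($s{\left(V \right)} = \sqrt{\sqrt{V^{2} + V^{2}} - 277} = \sqrt{\sqrt{2 V^{2}} - 277} = \sqrt{\sqrt{2} \sqrt{V^{2}} - 277} = \sqrt{-277 + \sqrt{2} \sqrt{V^{2}}}$)
$\left(-3427624 + R{\left(937 - 457,1155 \right)}\right) \left(709885 + s{\left(-780 \right)}\right) = \left(-3427624 + \left(\frac{911}{8} - \frac{1155}{8}\right)\right) \left(709885 + \sqrt{-277 + \sqrt{2} \sqrt{\left(-780\right)^{2}}}\right) = \left(-3427624 + \left(\frac{911}{8} - \frac{1155}{8}\right)\right) \left(709885 + \sqrt{-277 + \sqrt{2} \sqrt{608400}}\right) = \left(-3427624 - \frac{61}{2}\right) \left(709885 + \sqrt{-277 + \sqrt{2} \cdot 780}\right) = - \frac{6855309 \left(709885 + \sqrt{-277 + 780 \sqrt{2}}\right)}{2} = - \frac{4866481029465}{2} - \frac{6855309 \sqrt{-277 + 780 \sqrt{2}}}{2}$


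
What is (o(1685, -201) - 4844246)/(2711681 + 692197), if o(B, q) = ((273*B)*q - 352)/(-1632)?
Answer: -7813348115/5555128896 ≈ -1.4065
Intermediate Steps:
o(B, q) = 11/51 - 91*B*q/544 (o(B, q) = (273*B*q - 352)*(-1/1632) = (-352 + 273*B*q)*(-1/1632) = 11/51 - 91*B*q/544)
(o(1685, -201) - 4844246)/(2711681 + 692197) = ((11/51 - 91/544*1685*(-201)) - 4844246)/(2711681 + 692197) = ((11/51 + 30820335/544) - 4844246)/3403878 = (92461357/1632 - 4844246)*(1/3403878) = -7813348115/1632*1/3403878 = -7813348115/5555128896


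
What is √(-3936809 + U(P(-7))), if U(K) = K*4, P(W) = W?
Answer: I*√3936837 ≈ 1984.1*I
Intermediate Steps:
U(K) = 4*K
√(-3936809 + U(P(-7))) = √(-3936809 + 4*(-7)) = √(-3936809 - 28) = √(-3936837) = I*√3936837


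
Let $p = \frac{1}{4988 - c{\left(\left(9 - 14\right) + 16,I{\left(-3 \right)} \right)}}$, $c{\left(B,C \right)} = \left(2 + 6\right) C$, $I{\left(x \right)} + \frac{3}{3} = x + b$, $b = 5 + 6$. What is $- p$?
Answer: $- \frac{1}{4932} \approx -0.00020276$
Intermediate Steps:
$b = 11$
$I{\left(x \right)} = 10 + x$ ($I{\left(x \right)} = -1 + \left(x + 11\right) = -1 + \left(11 + x\right) = 10 + x$)
$c{\left(B,C \right)} = 8 C$
$p = \frac{1}{4932}$ ($p = \frac{1}{4988 - 8 \left(10 - 3\right)} = \frac{1}{4988 - 8 \cdot 7} = \frac{1}{4988 - 56} = \frac{1}{4932} \approx 0.00020276$)
$- p = \left(-1\right) \frac{1}{4932} = - \frac{1}{4932}$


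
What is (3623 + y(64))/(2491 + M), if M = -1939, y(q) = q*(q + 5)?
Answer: 8039/552 ≈ 14.563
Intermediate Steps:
y(q) = q*(5 + q)
(3623 + y(64))/(2491 + M) = (3623 + 64*(5 + 64))/(2491 - 1939) = (3623 + 64*69)/552 = (3623 + 4416)*(1/552) = 8039*(1/552) = 8039/552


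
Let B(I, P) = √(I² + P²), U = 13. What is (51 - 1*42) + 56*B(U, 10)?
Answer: 9 + 56*√269 ≈ 927.47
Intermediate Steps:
(51 - 1*42) + 56*B(U, 10) = (51 - 1*42) + 56*√(13² + 10²) = (51 - 42) + 56*√(169 + 100) = 9 + 56*√269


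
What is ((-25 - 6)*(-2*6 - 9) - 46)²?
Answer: 366025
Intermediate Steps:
((-25 - 6)*(-2*6 - 9) - 46)² = (-31*(-12 - 9) - 46)² = (-31*(-21) - 46)² = (651 - 46)² = 605² = 366025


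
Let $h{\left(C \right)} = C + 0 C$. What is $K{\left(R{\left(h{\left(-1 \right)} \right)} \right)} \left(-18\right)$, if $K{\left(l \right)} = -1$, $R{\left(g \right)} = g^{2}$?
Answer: $18$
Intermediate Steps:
$h{\left(C \right)} = C$ ($h{\left(C \right)} = C + 0 = C$)
$K{\left(R{\left(h{\left(-1 \right)} \right)} \right)} \left(-18\right) = \left(-1\right) \left(-18\right) = 18$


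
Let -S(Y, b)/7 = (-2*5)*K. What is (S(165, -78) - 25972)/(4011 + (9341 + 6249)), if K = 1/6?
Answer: -77881/58803 ≈ -1.3244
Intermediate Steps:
K = ⅙ ≈ 0.16667
S(Y, b) = 35/3 (S(Y, b) = -7*(-2*5)/6 = -(-70)/6 = -7*(-5/3) = 35/3)
(S(165, -78) - 25972)/(4011 + (9341 + 6249)) = (35/3 - 25972)/(4011 + (9341 + 6249)) = -77881/(3*(4011 + 15590)) = -77881/3/19601 = -77881/3*1/19601 = -77881/58803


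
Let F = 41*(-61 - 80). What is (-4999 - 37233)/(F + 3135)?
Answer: 21116/1323 ≈ 15.961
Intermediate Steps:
F = -5781 (F = 41*(-141) = -5781)
(-4999 - 37233)/(F + 3135) = (-4999 - 37233)/(-5781 + 3135) = -42232/(-2646) = -42232*(-1/2646) = 21116/1323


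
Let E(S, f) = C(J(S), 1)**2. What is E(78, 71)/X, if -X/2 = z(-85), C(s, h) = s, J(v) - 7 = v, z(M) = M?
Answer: 85/2 ≈ 42.500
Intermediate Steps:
J(v) = 7 + v
X = 170 (X = -2*(-85) = 170)
E(S, f) = (7 + S)**2
E(78, 71)/X = (7 + 78)**2/170 = 85**2*(1/170) = 7225*(1/170) = 85/2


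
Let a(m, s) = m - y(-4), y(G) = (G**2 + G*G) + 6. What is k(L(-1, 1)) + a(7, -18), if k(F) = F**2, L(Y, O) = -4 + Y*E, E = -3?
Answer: -30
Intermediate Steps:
y(G) = 6 + 2*G**2 (y(G) = (G**2 + G**2) + 6 = 2*G**2 + 6 = 6 + 2*G**2)
L(Y, O) = -4 - 3*Y (L(Y, O) = -4 + Y*(-3) = -4 - 3*Y)
a(m, s) = -38 + m (a(m, s) = m - (6 + 2*(-4)**2) = m - (6 + 2*16) = m - (6 + 32) = m - 1*38 = m - 38 = -38 + m)
k(L(-1, 1)) + a(7, -18) = (-4 - 3*(-1))**2 + (-38 + 7) = (-4 + 3)**2 - 31 = (-1)**2 - 31 = 1 - 31 = -30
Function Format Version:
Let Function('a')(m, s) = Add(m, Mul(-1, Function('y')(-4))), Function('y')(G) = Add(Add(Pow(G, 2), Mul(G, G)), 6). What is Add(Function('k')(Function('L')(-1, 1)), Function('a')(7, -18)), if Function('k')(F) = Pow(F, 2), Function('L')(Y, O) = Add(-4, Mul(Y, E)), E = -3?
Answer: -30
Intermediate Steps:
Function('y')(G) = Add(6, Mul(2, Pow(G, 2))) (Function('y')(G) = Add(Add(Pow(G, 2), Pow(G, 2)), 6) = Add(Mul(2, Pow(G, 2)), 6) = Add(6, Mul(2, Pow(G, 2))))
Function('L')(Y, O) = Add(-4, Mul(-3, Y)) (Function('L')(Y, O) = Add(-4, Mul(Y, -3)) = Add(-4, Mul(-3, Y)))
Function('a')(m, s) = Add(-38, m) (Function('a')(m, s) = Add(m, Mul(-1, Add(6, Mul(2, Pow(-4, 2))))) = Add(m, Mul(-1, Add(6, Mul(2, 16)))) = Add(m, Mul(-1, Add(6, 32))) = Add(m, Mul(-1, 38)) = Add(m, -38) = Add(-38, m))
Add(Function('k')(Function('L')(-1, 1)), Function('a')(7, -18)) = Add(Pow(Add(-4, Mul(-3, -1)), 2), Add(-38, 7)) = Add(Pow(Add(-4, 3), 2), -31) = Add(Pow(-1, 2), -31) = Add(1, -31) = -30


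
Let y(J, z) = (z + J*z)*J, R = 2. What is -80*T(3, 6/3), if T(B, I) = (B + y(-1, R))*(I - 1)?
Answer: -240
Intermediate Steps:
y(J, z) = J*(z + J*z)
T(B, I) = B*(-1 + I) (T(B, I) = (B - 1*2*(1 - 1))*(I - 1) = (B - 1*2*0)*(-1 + I) = (B + 0)*(-1 + I) = B*(-1 + I))
-80*T(3, 6/3) = -240*(-1 + 6/3) = -240*(-1 + 6*(⅓)) = -240*(-1 + 2) = -240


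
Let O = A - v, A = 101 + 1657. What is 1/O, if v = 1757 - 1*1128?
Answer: 1/1129 ≈ 0.00088574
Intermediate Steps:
A = 1758
v = 629 (v = 1757 - 1128 = 629)
O = 1129 (O = 1758 - 1*629 = 1758 - 629 = 1129)
1/O = 1/1129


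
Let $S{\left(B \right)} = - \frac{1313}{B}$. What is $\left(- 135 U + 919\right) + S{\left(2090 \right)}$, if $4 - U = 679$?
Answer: $\frac{192370647}{2090} \approx 92043.0$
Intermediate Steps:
$U = -675$ ($U = 4 - 679 = -675$)
$\left(- 135 U + 919\right) + S{\left(2090 \right)} = \left(\left(-135\right) \left(-675\right) + 919\right) - \frac{1313}{2090} = \left(91125 + 919\right) - \frac{1313}{2090} = 92044 - \frac{1313}{2090} = \frac{192370647}{2090}$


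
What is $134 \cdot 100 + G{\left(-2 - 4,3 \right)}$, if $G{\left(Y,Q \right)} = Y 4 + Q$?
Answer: $13379$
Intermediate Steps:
$G{\left(Y,Q \right)} = Q + 4 Y$ ($G{\left(Y,Q \right)} = 4 Y + Q = Q + 4 Y$)
$134 \cdot 100 + G{\left(-2 - 4,3 \right)} = 134 \cdot 100 + \left(3 + 4 \left(-2 - 4\right)\right) = 13400 + \left(3 + 4 \left(-6\right)\right) = 13400 + \left(3 - 24\right) = 13400 - 21 = 13379$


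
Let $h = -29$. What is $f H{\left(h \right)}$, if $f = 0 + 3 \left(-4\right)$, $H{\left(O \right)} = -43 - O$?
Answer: $168$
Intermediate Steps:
$f = -12$ ($f = 0 - 12 = -12$)
$f H{\left(h \right)} = - 12 \left(-43 - -29\right) = - 12 \left(-43 + 29\right) = \left(-12\right) \left(-14\right) = 168$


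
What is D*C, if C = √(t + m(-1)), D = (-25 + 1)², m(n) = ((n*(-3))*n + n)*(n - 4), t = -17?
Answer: 576*√3 ≈ 997.66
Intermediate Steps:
m(n) = (-4 + n)*(n - 3*n²) (m(n) = ((-3*n)*n + n)*(-4 + n) = (-3*n² + n)*(-4 + n) = (n - 3*n²)*(-4 + n) = (-4 + n)*(n - 3*n²))
D = 576 (D = (-24)² = 576)
C = √3 (C = √(-17 - (-4 - 3*(-1)² + 13*(-1))) = √(-17 - (-4 - 3*1 - 13)) = √(-17 - (-4 - 3 - 13)) = √(-17 - 1*(-20)) = √(-17 + 20) = √3 ≈ 1.7320)
D*C = 576*√3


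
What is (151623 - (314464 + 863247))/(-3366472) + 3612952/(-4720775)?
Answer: -914871395893/1986544606975 ≈ -0.46053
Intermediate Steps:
(151623 - (314464 + 863247))/(-3366472) + 3612952/(-4720775) = (151623 - 1*1177711)*(-1/3366472) + 3612952*(-1/4720775) = (151623 - 1177711)*(-1/3366472) - 3612952/4720775 = -1026088*(-1/3366472) - 3612952/4720775 = 128261/420809 - 3612952/4720775 = -914871395893/1986544606975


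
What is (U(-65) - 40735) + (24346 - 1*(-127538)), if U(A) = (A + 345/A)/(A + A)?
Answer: 93921362/845 ≈ 1.1115e+5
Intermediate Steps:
U(A) = (A + 345/A)/(2*A) (U(A) = (A + 345/A)/((2*A)) = (A + 345/A)*(1/(2*A)) = (A + 345/A)/(2*A))
(U(-65) - 40735) + (24346 - 1*(-127538)) = ((½)*(345 + (-65)²)/(-65)² - 40735) + (24346 - 1*(-127538)) = ((½)*(1/4225)*(345 + 4225) - 40735) + (24346 + 127538) = ((½)*(1/4225)*4570 - 40735) + 151884 = (457/845 - 40735) + 151884 = -34420618/845 + 151884 = 93921362/845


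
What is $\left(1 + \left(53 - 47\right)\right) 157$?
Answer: $1099$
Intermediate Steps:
$\left(1 + \left(53 - 47\right)\right) 157 = \left(1 + 6\right) 157 = 7 \cdot 157 = 1099$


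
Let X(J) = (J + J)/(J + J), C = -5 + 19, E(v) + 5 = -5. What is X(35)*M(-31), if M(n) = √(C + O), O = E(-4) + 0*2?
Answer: 2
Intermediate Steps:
E(v) = -10 (E(v) = -5 - 5 = -10)
C = 14
O = -10 (O = -10 + 0*2 = -10 + 0 = -10)
M(n) = 2 (M(n) = √(14 - 10) = √4 = 2)
X(J) = 1 (X(J) = (2*J)/((2*J)) = (2*J)*(1/(2*J)) = 1)
X(35)*M(-31) = 1*2 = 2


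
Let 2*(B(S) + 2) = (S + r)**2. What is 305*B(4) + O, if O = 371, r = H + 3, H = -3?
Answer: 2201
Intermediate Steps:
r = 0 (r = -3 + 3 = 0)
B(S) = -2 + S**2/2 (B(S) = -2 + (S + 0)**2/2 = -2 + S**2/2)
305*B(4) + O = 305*(-2 + (1/2)*4**2) + 371 = 305*(-2 + (1/2)*16) + 371 = 305*(-2 + 8) + 371 = 305*6 + 371 = 1830 + 371 = 2201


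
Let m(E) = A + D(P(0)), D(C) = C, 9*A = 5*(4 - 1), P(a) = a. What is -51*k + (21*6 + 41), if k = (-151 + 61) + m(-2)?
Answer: 4672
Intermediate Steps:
A = 5/3 (A = (5*(4 - 1))/9 = (5*3)/9 = (⅑)*15 = 5/3 ≈ 1.6667)
m(E) = 5/3 (m(E) = 5/3 + 0 = 5/3)
k = -265/3 (k = (-151 + 61) + 5/3 = -90 + 5/3 = -265/3 ≈ -88.333)
-51*k + (21*6 + 41) = -51*(-265/3) + (21*6 + 41) = 4505 + (126 + 41) = 4505 + 167 = 4672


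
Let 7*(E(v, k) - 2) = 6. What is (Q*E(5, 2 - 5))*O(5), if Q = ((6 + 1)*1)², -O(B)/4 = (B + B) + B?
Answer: -8400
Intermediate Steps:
O(B) = -12*B (O(B) = -4*((B + B) + B) = -4*(2*B + B) = -12*B)
E(v, k) = 20/7 (E(v, k) = 2 + (⅐)*6 = 2 + 6/7 = 20/7)
Q = 49 (Q = (7*1)² = 7² = 49)
(Q*E(5, 2 - 5))*O(5) = (49*(20/7))*(-12*5) = 140*(-60) = -8400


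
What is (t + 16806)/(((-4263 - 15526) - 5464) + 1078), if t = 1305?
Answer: -18111/24175 ≈ -0.74916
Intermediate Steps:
(t + 16806)/(((-4263 - 15526) - 5464) + 1078) = (1305 + 16806)/(((-4263 - 15526) - 5464) + 1078) = 18111/((-19789 - 5464) + 1078) = 18111/(-25253 + 1078) = 18111/(-24175) = 18111*(-1/24175) = -18111/24175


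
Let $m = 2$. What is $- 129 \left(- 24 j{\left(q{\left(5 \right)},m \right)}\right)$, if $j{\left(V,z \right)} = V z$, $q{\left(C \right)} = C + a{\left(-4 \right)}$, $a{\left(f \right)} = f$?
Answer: $6192$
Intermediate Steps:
$q{\left(C \right)} = -4 + C$ ($q{\left(C \right)} = C - 4 = -4 + C$)
$- 129 \left(- 24 j{\left(q{\left(5 \right)},m \right)}\right) = - 129 \left(- 24 \left(-4 + 5\right) 2\right) = - 129 \left(- 24 \cdot 1 \cdot 2\right) = - 129 \left(\left(-24\right) 2\right) = \left(-129\right) \left(-48\right) = 6192$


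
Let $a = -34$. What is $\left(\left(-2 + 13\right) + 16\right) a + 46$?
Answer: $-872$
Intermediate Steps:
$\left(\left(-2 + 13\right) + 16\right) a + 46 = \left(\left(-2 + 13\right) + 16\right) \left(-34\right) + 46 = \left(11 + 16\right) \left(-34\right) + 46 = 27 \left(-34\right) + 46 = -918 + 46 = -872$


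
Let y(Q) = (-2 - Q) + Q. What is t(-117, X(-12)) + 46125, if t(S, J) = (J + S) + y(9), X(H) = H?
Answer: 45994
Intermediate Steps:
y(Q) = -2
t(S, J) = -2 + J + S (t(S, J) = (J + S) - 2 = -2 + J + S)
t(-117, X(-12)) + 46125 = (-2 - 12 - 117) + 46125 = -131 + 46125 = 45994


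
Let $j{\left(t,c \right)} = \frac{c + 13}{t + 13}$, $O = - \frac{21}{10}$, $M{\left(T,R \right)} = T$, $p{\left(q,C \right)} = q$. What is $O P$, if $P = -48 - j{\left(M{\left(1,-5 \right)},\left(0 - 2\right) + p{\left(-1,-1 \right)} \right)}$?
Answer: $\frac{1023}{10} \approx 102.3$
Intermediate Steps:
$O = - \frac{21}{10}$ ($O = \left(-21\right) \frac{1}{10} = - \frac{21}{10} \approx -2.1$)
$j{\left(t,c \right)} = \frac{13 + c}{13 + t}$
$P = - \frac{341}{7}$ ($P = -48 - \frac{13 + \left(\left(0 - 2\right) - 1\right)}{13 + 1} = -48 - \frac{13 - 3}{14} = -48 - \frac{1}{14} \cdot 10 = -48 - \frac{5}{7} = - \frac{341}{7} \approx -48.714$)
$O P = \left(- \frac{21}{10}\right) \left(- \frac{341}{7}\right) = \frac{1023}{10}$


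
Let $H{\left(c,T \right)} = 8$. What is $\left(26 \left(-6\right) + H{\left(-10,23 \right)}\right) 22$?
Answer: $-3256$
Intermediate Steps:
$\left(26 \left(-6\right) + H{\left(-10,23 \right)}\right) 22 = \left(26 \left(-6\right) + 8\right) 22 = \left(-156 + 8\right) 22 = \left(-148\right) 22 = -3256$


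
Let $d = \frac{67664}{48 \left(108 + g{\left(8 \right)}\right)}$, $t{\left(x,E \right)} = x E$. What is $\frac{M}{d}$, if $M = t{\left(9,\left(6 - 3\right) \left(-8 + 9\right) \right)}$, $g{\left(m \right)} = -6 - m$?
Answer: $\frac{7614}{4229} \approx 1.8004$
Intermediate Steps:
$t{\left(x,E \right)} = E x$
$M = 27$ ($M = \left(6 - 3\right) \left(-8 + 9\right) 9 = 3 \cdot 1 \cdot 9 = 3 \cdot 9 = 27$)
$d = \frac{4229}{282}$ ($d = \frac{67664}{48 \left(108 - 14\right)} = \frac{67664}{48 \cdot 94} = \frac{67664}{4512} = 67664 \cdot \frac{1}{4512} = \frac{4229}{282} \approx 14.996$)
$\frac{M}{d} = \frac{27}{\frac{4229}{282}} = 27 \cdot \frac{282}{4229} = \frac{7614}{4229}$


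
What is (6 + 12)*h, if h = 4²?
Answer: 288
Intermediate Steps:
h = 16
(6 + 12)*h = (6 + 12)*16 = 18*16 = 288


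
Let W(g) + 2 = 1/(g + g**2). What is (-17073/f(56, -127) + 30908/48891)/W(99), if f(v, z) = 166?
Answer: 105293520750/2060087473 ≈ 51.111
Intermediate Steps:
W(g) = -2 + 1/(g + g**2)
(-17073/f(56, -127) + 30908/48891)/W(99) = (-17073/166 + 30908/48891)/(((1 - 2*99 - 2*99**2)/(99*(1 + 99)))) = (-17073*1/166 + 30908*(1/48891))/(((1/99)*(1 - 198 - 2*9801)/100)) = (-17073/166 + 30908/48891)/(((1/99)*(1/100)*(1 - 198 - 19602))) = -829585315/(8115906*((1/99)*(1/100)*(-19799))) = -829585315/(8115906*(-19799/9900)) = -829585315/8115906*(-9900/19799) = 105293520750/2060087473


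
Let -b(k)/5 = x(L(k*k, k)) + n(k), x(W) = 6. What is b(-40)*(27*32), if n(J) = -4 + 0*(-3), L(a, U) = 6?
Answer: -8640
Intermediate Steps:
n(J) = -4 (n(J) = -4 + 0 = -4)
b(k) = -10 (b(k) = -5*(6 - 4) = -5*2 = -10)
b(-40)*(27*32) = -270*32 = -10*864 = -8640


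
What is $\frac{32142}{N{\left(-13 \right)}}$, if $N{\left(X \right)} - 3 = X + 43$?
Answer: $974$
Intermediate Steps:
$N{\left(X \right)} = 46 + X$ ($N{\left(X \right)} = 3 + \left(X + 43\right) = 3 + \left(43 + X\right) = 46 + X$)
$\frac{32142}{N{\left(-13 \right)}} = \frac{32142}{46 - 13} = \frac{32142}{33} = 32142 \cdot \frac{1}{33} = 974$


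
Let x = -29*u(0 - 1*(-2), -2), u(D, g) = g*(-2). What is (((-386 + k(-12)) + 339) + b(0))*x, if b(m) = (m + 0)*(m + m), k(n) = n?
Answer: 6844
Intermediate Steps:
u(D, g) = -2*g
b(m) = 2*m² (b(m) = m*(2*m) = 2*m²)
x = -116 (x = -(-58)*(-2) = -29*4 = -116)
(((-386 + k(-12)) + 339) + b(0))*x = (((-386 - 12) + 339) + 2*0²)*(-116) = ((-398 + 339) + 2*0)*(-116) = (-59 + 0)*(-116) = -59*(-116) = 6844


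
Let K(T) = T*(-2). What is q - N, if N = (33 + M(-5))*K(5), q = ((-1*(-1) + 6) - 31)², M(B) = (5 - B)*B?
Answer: 406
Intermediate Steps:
K(T) = -2*T
M(B) = B*(5 - B)
q = 576 (q = ((1 + 6) - 31)² = (7 - 31)² = (-24)² = 576)
N = 170 (N = (33 - 5*(5 - 1*(-5)))*(-2*5) = (33 - 5*(5 + 5))*(-10) = (33 - 5*10)*(-10) = (33 - 50)*(-10) = -17*(-10) = 170)
q - N = 576 - 1*170 = 576 - 170 = 406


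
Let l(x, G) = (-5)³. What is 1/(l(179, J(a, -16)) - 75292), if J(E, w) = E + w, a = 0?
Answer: -1/75417 ≈ -1.3260e-5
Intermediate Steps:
l(x, G) = -125
1/(l(179, J(a, -16)) - 75292) = 1/(-125 - 75292) = 1/(-75417) = -1/75417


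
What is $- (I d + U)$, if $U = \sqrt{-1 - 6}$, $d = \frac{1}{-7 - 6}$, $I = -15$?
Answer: $- \frac{15}{13} - i \sqrt{7} \approx -1.1538 - 2.6458 i$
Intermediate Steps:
$d = - \frac{1}{13}$ ($d = \frac{1}{-7 - 6} = \frac{1}{-13} = - \frac{1}{13} \approx -0.076923$)
$U = i \sqrt{7}$ ($U = \sqrt{-7} = i \sqrt{7} \approx 2.6458 i$)
$- (I d + U) = - (\left(-15\right) \left(- \frac{1}{13}\right) + i \sqrt{7}) = - (\frac{15}{13} + i \sqrt{7}) = - \frac{15}{13} - i \sqrt{7}$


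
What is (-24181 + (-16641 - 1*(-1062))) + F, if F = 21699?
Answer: -18061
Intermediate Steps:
(-24181 + (-16641 - 1*(-1062))) + F = (-24181 + (-16641 - 1*(-1062))) + 21699 = (-24181 + (-16641 + 1062)) + 21699 = (-24181 - 15579) + 21699 = -39760 + 21699 = -18061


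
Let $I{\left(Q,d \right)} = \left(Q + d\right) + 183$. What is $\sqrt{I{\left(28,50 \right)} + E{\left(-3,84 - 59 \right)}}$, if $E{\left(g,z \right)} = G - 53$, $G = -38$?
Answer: $\sqrt{170} \approx 13.038$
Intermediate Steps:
$I{\left(Q,d \right)} = 183 + Q + d$
$E{\left(g,z \right)} = -91$ ($E{\left(g,z \right)} = -38 - 53 = -91$)
$\sqrt{I{\left(28,50 \right)} + E{\left(-3,84 - 59 \right)}} = \sqrt{\left(183 + 28 + 50\right) - 91} = \sqrt{261 - 91} = \sqrt{170}$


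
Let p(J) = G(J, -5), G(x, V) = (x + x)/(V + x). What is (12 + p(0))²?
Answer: 144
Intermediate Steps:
G(x, V) = 2*x/(V + x) (G(x, V) = (2*x)/(V + x) = 2*x/(V + x))
p(J) = 2*J/(-5 + J)
(12 + p(0))² = (12 + 2*0/(-5 + 0))² = (12 + 2*0/(-5))² = (12 + 2*0*(-⅕))² = (12 + 0)² = 12² = 144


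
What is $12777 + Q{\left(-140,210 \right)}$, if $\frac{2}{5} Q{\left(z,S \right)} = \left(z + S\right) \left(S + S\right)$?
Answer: $86277$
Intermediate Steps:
$Q{\left(z,S \right)} = 5 S \left(S + z\right)$ ($Q{\left(z,S \right)} = \frac{5 \left(z + S\right) \left(S + S\right)}{2} = \frac{5 \left(S + z\right) 2 S}{2} = \frac{5 \cdot 2 S \left(S + z\right)}{2} = 5 S \left(S + z\right)$)
$12777 + Q{\left(-140,210 \right)} = 12777 + 5 \cdot 210 \left(210 - 140\right) = 12777 + 5 \cdot 210 \cdot 70 = 12777 + 73500 = 86277$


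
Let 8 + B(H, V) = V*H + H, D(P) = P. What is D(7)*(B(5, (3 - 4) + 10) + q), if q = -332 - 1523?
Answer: -12691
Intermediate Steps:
q = -1855
B(H, V) = -8 + H + H*V (B(H, V) = -8 + (V*H + H) = -8 + (H*V + H) = -8 + (H + H*V) = -8 + H + H*V)
D(7)*(B(5, (3 - 4) + 10) + q) = 7*((-8 + 5 + 5*((3 - 4) + 10)) - 1855) = 7*((-8 + 5 + 5*(-1 + 10)) - 1855) = 7*((-8 + 5 + 5*9) - 1855) = 7*((-8 + 5 + 45) - 1855) = 7*(42 - 1855) = 7*(-1813) = -12691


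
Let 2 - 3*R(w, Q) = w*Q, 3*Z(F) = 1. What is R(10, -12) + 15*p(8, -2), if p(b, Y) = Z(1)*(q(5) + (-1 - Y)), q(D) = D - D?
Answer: 137/3 ≈ 45.667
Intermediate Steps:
Z(F) = 1/3 (Z(F) = (1/3)*1 = 1/3)
q(D) = 0
p(b, Y) = -1/3 - Y/3 (p(b, Y) = (0 + (-1 - Y))/3 = (-1 - Y)/3 = -1/3 - Y/3)
R(w, Q) = 2/3 - Q*w/3 (R(w, Q) = 2/3 - w*Q/3 = 2/3 - Q*w/3)
R(10, -12) + 15*p(8, -2) = (2/3 - 1/3*(-12)*10) + 15*(-1/3 - 1/3*(-2)) = (2/3 + 40) + 15*(-1/3 + 2/3) = 122/3 + 15*(1/3) = 122/3 + 5 = 137/3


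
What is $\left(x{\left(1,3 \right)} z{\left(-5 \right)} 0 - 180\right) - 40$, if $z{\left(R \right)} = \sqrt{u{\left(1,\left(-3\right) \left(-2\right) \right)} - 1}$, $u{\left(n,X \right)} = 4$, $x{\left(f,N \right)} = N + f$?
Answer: $-220$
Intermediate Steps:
$z{\left(R \right)} = \sqrt{3}$ ($z{\left(R \right)} = \sqrt{4 - 1} = \sqrt{3}$)
$\left(x{\left(1,3 \right)} z{\left(-5 \right)} 0 - 180\right) - 40 = \left(\left(3 + 1\right) \sqrt{3} \cdot 0 - 180\right) - 40 = \left(4 \sqrt{3} \cdot 0 - 180\right) - 40 = \left(0 - 180\right) - 40 = -180 - 40 = -220$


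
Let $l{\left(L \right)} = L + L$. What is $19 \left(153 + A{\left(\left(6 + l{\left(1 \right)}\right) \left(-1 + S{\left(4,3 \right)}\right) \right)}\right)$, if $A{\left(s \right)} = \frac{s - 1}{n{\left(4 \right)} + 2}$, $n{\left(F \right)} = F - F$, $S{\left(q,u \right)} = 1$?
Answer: $\frac{5795}{2} \approx 2897.5$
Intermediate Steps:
$l{\left(L \right)} = 2 L$
$n{\left(F \right)} = 0$
$A{\left(s \right)} = - \frac{1}{2} + \frac{s}{2}$ ($A{\left(s \right)} = \frac{s - 1}{0 + 2} = \frac{-1 + s}{2} = \left(-1 + s\right) \frac{1}{2} = - \frac{1}{2} + \frac{s}{2}$)
$19 \left(153 + A{\left(\left(6 + l{\left(1 \right)}\right) \left(-1 + S{\left(4,3 \right)}\right) \right)}\right) = 19 \left(153 - \left(\frac{1}{2} - \frac{\left(6 + 2 \cdot 1\right) \left(-1 + 1\right)}{2}\right)\right) = 19 \left(153 - \left(\frac{1}{2} - \frac{\left(6 + 2\right) 0}{2}\right)\right) = 19 \left(153 - \left(\frac{1}{2} - \frac{8 \cdot 0}{2}\right)\right) = 19 \left(153 + \left(- \frac{1}{2} + \frac{1}{2} \cdot 0\right)\right) = 19 \left(153 + \left(- \frac{1}{2} + 0\right)\right) = 19 \left(153 - \frac{1}{2}\right) = 19 \cdot \frac{305}{2} = \frac{5795}{2}$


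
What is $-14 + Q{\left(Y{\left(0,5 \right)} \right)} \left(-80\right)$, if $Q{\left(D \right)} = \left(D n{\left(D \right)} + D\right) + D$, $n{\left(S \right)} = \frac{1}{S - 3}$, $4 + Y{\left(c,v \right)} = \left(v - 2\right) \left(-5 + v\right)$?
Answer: $\frac{4062}{7} \approx 580.29$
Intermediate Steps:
$Y{\left(c,v \right)} = -4 + \left(-5 + v\right) \left(-2 + v\right)$ ($Y{\left(c,v \right)} = -4 + \left(v - 2\right) \left(-5 + v\right) = -4 + \left(-2 + v\right) \left(-5 + v\right) = -4 + \left(-5 + v\right) \left(-2 + v\right)$)
$n{\left(S \right)} = \frac{1}{-3 + S}$
$Q{\left(D \right)} = 2 D + \frac{D}{-3 + D}$ ($Q{\left(D \right)} = \left(\frac{D}{-3 + D} + D\right) + D = \left(D + \frac{D}{-3 + D}\right) + D = 2 D + \frac{D}{-3 + D}$)
$-14 + Q{\left(Y{\left(0,5 \right)} \right)} \left(-80\right) = -14 + \frac{\left(6 + 5^{2} - 35\right) \left(-5 + 2 \left(6 + 5^{2} - 35\right)\right)}{-3 + \left(6 + 5^{2} - 35\right)} \left(-80\right) = -14 + \frac{\left(6 + 25 - 35\right) \left(-5 + 2 \left(6 + 25 - 35\right)\right)}{-3 + \left(6 + 25 - 35\right)} \left(-80\right) = -14 + - \frac{4 \left(-5 + 2 \left(-4\right)\right)}{-3 - 4} \left(-80\right) = -14 + - \frac{4 \left(-5 - 8\right)}{-7} \left(-80\right) = -14 + \left(-4\right) \left(- \frac{1}{7}\right) \left(-13\right) \left(-80\right) = -14 - - \frac{4160}{7} = -14 + \frac{4160}{7} = \frac{4062}{7}$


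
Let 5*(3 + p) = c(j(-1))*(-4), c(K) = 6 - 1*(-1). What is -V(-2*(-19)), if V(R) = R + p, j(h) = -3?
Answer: -147/5 ≈ -29.400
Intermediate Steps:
c(K) = 7 (c(K) = 6 + 1 = 7)
p = -43/5 (p = -3 + (7*(-4))/5 = -3 + (⅕)*(-28) = -3 - 28/5 = -43/5 ≈ -8.6000)
V(R) = -43/5 + R (V(R) = R - 43/5 = -43/5 + R)
-V(-2*(-19)) = -(-43/5 - 2*(-19)) = -(-43/5 + 38) = -1*147/5 = -147/5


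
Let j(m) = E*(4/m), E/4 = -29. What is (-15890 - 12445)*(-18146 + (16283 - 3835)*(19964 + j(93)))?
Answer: -218218608401470/31 ≈ -7.0393e+12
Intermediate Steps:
E = -116 (E = 4*(-29) = -116)
j(m) = -464/m
(-15890 - 12445)*(-18146 + (16283 - 3835)*(19964 + j(93))) = (-15890 - 12445)*(-18146 + (16283 - 3835)*(19964 - 464/93)) = -28335*(-18146 + 12448*(19964 - 464*1/93)) = -28335*(-18146 + 12448*(19964 - 464/93)) = -28335*(-18146 + 12448*(1856188/93)) = -28335*(-18146 + 23105828224/93) = -28335*23104140646/93 = -218218608401470/31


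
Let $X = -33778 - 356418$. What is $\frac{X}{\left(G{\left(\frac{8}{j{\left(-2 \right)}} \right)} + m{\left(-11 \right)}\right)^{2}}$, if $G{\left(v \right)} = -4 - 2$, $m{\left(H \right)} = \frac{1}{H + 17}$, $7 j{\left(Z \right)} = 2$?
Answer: $- \frac{14047056}{1225} \approx -11467.0$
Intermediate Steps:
$j{\left(Z \right)} = \frac{2}{7}$ ($j{\left(Z \right)} = \frac{1}{7} \cdot 2 = \frac{2}{7}$)
$m{\left(H \right)} = \frac{1}{17 + H}$
$G{\left(v \right)} = -6$ ($G{\left(v \right)} = -4 - 2 = -6$)
$X = -390196$
$\frac{X}{\left(G{\left(\frac{8}{j{\left(-2 \right)}} \right)} + m{\left(-11 \right)}\right)^{2}} = - \frac{390196}{\left(-6 + \frac{1}{17 - 11}\right)^{2}} = - \frac{390196}{\left(-6 + \frac{1}{6}\right)^{2}} = - \frac{390196}{\left(- \frac{35}{6}\right)^{2}} = - \frac{390196}{\frac{1225}{36}} = \left(-390196\right) \frac{36}{1225} = - \frac{14047056}{1225}$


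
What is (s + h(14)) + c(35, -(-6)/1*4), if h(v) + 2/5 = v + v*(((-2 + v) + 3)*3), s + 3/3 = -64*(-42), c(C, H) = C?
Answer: 16828/5 ≈ 3365.6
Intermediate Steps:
s = 2687 (s = -1 - 64*(-42) = -1 + 2688 = 2687)
h(v) = -⅖ + v + v*(3 + 3*v) (h(v) = -⅖ + (v + v*(((-2 + v) + 3)*3)) = -⅖ + (v + v*((1 + v)*3)) = -⅖ + (v + v*(3 + 3*v)) = -⅖ + v + v*(3 + 3*v))
(s + h(14)) + c(35, -(-6)/1*4) = (2687 + (-⅖ + 3*14² + 4*14)) + 35 = (2687 + (-⅖ + 3*196 + 56)) + 35 = (2687 + (-⅖ + 588 + 56)) + 35 = (2687 + 3218/5) + 35 = 16653/5 + 35 = 16828/5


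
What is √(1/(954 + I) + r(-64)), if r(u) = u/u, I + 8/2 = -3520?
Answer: √6602330/2570 ≈ 0.99981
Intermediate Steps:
I = -3524 (I = -4 - 3520 = -3524)
r(u) = 1
√(1/(954 + I) + r(-64)) = √(1/(954 - 3524) + 1) = √(1/(-2570) + 1) = √(-1/2570 + 1) = √(2569/2570) = √6602330/2570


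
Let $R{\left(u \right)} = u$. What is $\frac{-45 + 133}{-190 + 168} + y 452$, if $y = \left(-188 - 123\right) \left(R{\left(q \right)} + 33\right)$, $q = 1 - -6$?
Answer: $-5622884$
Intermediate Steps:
$q = 7$ ($q = 1 + 6 = 7$)
$y = -12440$ ($y = \left(-188 - 123\right) \left(7 + 33\right) = \left(-311\right) 40 = -12440$)
$\frac{-45 + 133}{-190 + 168} + y 452 = \frac{-45 + 133}{-190 + 168} - 5622880 = \frac{88}{-22} - 5622880 = 88 \left(- \frac{1}{22}\right) - 5622880 = -4 - 5622880 = -5622884$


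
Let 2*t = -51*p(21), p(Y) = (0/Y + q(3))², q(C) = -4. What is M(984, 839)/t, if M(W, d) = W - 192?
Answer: -33/17 ≈ -1.9412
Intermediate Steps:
M(W, d) = -192 + W
p(Y) = 16 (p(Y) = (0/Y - 4)² = (0 - 4)² = (-4)² = 16)
t = -408 (t = (-51*16)/2 = (½)*(-816) = -408)
M(984, 839)/t = (-192 + 984)/(-408) = 792*(-1/408) = -33/17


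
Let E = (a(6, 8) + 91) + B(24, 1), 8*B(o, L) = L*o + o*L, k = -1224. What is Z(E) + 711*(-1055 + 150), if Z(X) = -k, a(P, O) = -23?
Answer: -642231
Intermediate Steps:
B(o, L) = L*o/4 (B(o, L) = (L*o + o*L)/8 = (L*o + L*o)/8 = (2*L*o)/8 = L*o/4)
E = 74 (E = (-23 + 91) + (¼)*1*24 = 68 + 6 = 74)
Z(X) = 1224 (Z(X) = -1*(-1224) = 1224)
Z(E) + 711*(-1055 + 150) = 1224 + 711*(-1055 + 150) = 1224 + 711*(-905) = 1224 - 643455 = -642231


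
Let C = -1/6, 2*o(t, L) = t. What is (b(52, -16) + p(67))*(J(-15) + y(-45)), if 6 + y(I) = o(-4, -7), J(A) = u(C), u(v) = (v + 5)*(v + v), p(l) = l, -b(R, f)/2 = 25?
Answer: -2941/18 ≈ -163.39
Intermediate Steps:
o(t, L) = t/2
b(R, f) = -50 (b(R, f) = -2*25 = -50)
C = -⅙ (C = -1*⅙ = -⅙ ≈ -0.16667)
u(v) = 2*v*(5 + v) (u(v) = (5 + v)*(2*v) = 2*v*(5 + v))
J(A) = -29/18 (J(A) = 2*(-⅙)*(5 - ⅙) = 2*(-⅙)*(29/6) = -29/18)
y(I) = -8 (y(I) = -6 + (½)*(-4) = -6 - 2 = -8)
(b(52, -16) + p(67))*(J(-15) + y(-45)) = (-50 + 67)*(-29/18 - 8) = 17*(-173/18) = -2941/18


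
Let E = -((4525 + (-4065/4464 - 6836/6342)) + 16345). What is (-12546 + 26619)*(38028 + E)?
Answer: 126607765567281/524272 ≈ 2.4149e+8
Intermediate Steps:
E = -10940514119/524272 (E = -((4525 + (-4065*1/4464 - 6836*1/6342)) + 16345) = -((4525 + (-1355/1488 - 3418/3171)) + 16345) = -((4525 - 1042521/524272) + 16345) = -(2371288279/524272 + 16345) = -1*10940514119/524272 = -10940514119/524272 ≈ -20868.)
(-12546 + 26619)*(38028 + E) = (-12546 + 26619)*(38028 - 10940514119/524272) = 14073*(8996501497/524272) = 126607765567281/524272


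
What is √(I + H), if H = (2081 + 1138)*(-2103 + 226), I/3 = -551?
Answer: 6*I*√167881 ≈ 2458.4*I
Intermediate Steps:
I = -1653 (I = 3*(-551) = -1653)
H = -6042063 (H = 3219*(-1877) = -6042063)
√(I + H) = √(-1653 - 6042063) = √(-6043716) = 6*I*√167881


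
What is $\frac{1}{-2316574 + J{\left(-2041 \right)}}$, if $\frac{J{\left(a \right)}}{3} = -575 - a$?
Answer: $- \frac{1}{2312176} \approx -4.3249 \cdot 10^{-7}$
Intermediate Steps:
$J{\left(a \right)} = -1725 - 3 a$ ($J{\left(a \right)} = 3 \left(-575 - a\right) = -1725 - 3 a$)
$\frac{1}{-2316574 + J{\left(-2041 \right)}} = \frac{1}{-2316574 - -4398} = \frac{1}{-2316574 + \left(-1725 + 6123\right)} = \frac{1}{-2316574 + 4398} = \frac{1}{-2312176} = - \frac{1}{2312176}$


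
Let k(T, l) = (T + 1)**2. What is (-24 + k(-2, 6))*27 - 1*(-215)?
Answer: -406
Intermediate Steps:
k(T, l) = (1 + T)**2
(-24 + k(-2, 6))*27 - 1*(-215) = (-24 + (1 - 2)**2)*27 - 1*(-215) = (-24 + (-1)**2)*27 + 215 = (-24 + 1)*27 + 215 = -23*27 + 215 = -621 + 215 = -406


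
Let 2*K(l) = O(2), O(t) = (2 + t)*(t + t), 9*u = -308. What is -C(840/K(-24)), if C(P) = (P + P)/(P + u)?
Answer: -270/91 ≈ -2.9670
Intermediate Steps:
u = -308/9 (u = (1/9)*(-308) = -308/9 ≈ -34.222)
O(t) = 2*t*(2 + t) (O(t) = (2 + t)*(2*t) = 2*t*(2 + t))
K(l) = 8 (K(l) = (2*2*(2 + 2))/2 = (2*2*4)/2 = (1/2)*16 = 8)
C(P) = 2*P/(-308/9 + P) (C(P) = (P + P)/(P - 308/9) = (2*P)/(-308/9 + P) = 2*P/(-308/9 + P))
-C(840/K(-24)) = -18*840/8/(-308 + 9*(840/8)) = -18*840*(1/8)/(-308 + 9*(840*(1/8))) = -18*105/(-308 + 9*105) = -18*105/(-308 + 945) = -18*105/637 = -1*270/91 = -270/91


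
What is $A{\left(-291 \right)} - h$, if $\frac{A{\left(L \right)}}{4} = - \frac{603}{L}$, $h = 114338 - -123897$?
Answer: $- \frac{23107991}{97} \approx -2.3823 \cdot 10^{5}$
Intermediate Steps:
$h = 238235$ ($h = 114338 + 123897 = 238235$)
$A{\left(L \right)} = - \frac{2412}{L}$ ($A{\left(L \right)} = 4 \left(- \frac{603}{L}\right) = - \frac{2412}{L}$)
$A{\left(-291 \right)} - h = - \frac{2412}{-291} - 238235 = \left(-2412\right) \left(- \frac{1}{291}\right) - 238235 = \frac{804}{97} - 238235 = - \frac{23107991}{97}$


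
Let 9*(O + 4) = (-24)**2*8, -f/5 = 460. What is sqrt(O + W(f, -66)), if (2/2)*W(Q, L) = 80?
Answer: 14*sqrt(3) ≈ 24.249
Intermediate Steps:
f = -2300 (f = -5*460 = -2300)
W(Q, L) = 80
O = 508 (O = -4 + ((-24)**2*8)/9 = -4 + (576*8)/9 = -4 + (1/9)*4608 = -4 + 512 = 508)
sqrt(O + W(f, -66)) = sqrt(508 + 80) = sqrt(588) = 14*sqrt(3)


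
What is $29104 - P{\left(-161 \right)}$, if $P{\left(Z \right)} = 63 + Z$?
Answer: $29202$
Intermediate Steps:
$29104 - P{\left(-161 \right)} = 29104 - \left(63 - 161\right) = 29104 - -98 = 29104 + 98 = 29202$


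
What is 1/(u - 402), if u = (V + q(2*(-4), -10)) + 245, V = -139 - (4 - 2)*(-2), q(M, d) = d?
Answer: -1/302 ≈ -0.0033113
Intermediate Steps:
V = -135 (V = -139 - 2*(-2) = -139 - 1*(-4) = -139 + 4 = -135)
u = 100 (u = (-135 - 10) + 245 = -145 + 245 = 100)
1/(u - 402) = 1/(100 - 402) = 1/(-302) = -1/302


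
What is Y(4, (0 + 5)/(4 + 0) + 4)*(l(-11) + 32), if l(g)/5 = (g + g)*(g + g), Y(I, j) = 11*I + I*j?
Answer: 159380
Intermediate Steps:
l(g) = 20*g² (l(g) = 5*((g + g)*(g + g)) = 5*((2*g)*(2*g)) = 5*(4*g²) = 20*g²)
Y(4, (0 + 5)/(4 + 0) + 4)*(l(-11) + 32) = (4*(11 + ((0 + 5)/(4 + 0) + 4)))*(20*(-11)² + 32) = (4*(11 + (5/4 + 4)))*(20*121 + 32) = (4*(11 + (5*(¼) + 4)))*(2420 + 32) = (4*(11 + (5/4 + 4)))*2452 = (4*(11 + 21/4))*2452 = (4*(65/4))*2452 = 65*2452 = 159380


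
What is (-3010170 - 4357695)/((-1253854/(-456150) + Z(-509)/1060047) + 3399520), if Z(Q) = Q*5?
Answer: -593776779493521375/273967786890420898 ≈ -2.1673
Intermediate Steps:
Z(Q) = 5*Q
(-3010170 - 4357695)/((-1253854/(-456150) + Z(-509)/1060047) + 3399520) = (-3010170 - 4357695)/((-1253854/(-456150) + (5*(-509))/1060047) + 3399520) = -7367865/((-1253854*(-1/456150) - 2545*1/1060047) + 3399520) = -7367865/((626927/228075 - 2545/1060047) + 3399520) = -7367865/(221330544898/80590073175 + 3399520) = -7367865/273967786890420898/80590073175 = -7367865*80590073175/273967786890420898 = -593776779493521375/273967786890420898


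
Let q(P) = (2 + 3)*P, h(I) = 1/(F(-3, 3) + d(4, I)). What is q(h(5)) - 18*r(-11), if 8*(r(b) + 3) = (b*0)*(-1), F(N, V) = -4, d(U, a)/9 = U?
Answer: 1733/32 ≈ 54.156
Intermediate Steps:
d(U, a) = 9*U
h(I) = 1/32 (h(I) = 1/(-4 + 9*4) = 1/(-4 + 36) = 1/32)
r(b) = -3 (r(b) = -3 + ((b*0)*(-1))/8 = -3 + (0*(-1))/8 = -3 + (⅛)*0 = -3 + 0 = -3)
q(P) = 5*P
q(h(5)) - 18*r(-11) = 5*(1/32) - 18*(-3) = 5/32 + 54 = 1733/32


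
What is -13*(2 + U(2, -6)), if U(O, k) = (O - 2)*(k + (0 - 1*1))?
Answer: -26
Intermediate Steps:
U(O, k) = (-1 + k)*(-2 + O) (U(O, k) = (-2 + O)*(k + (0 - 1)) = (-2 + O)*(k - 1) = (-2 + O)*(-1 + k) = (-1 + k)*(-2 + O))
-13*(2 + U(2, -6)) = -13*(2 + (2 - 1*2 - 2*(-6) + 2*(-6))) = -13*(2 + (2 - 2 + 12 - 12)) = -13*(2 + 0) = -13*2 = -26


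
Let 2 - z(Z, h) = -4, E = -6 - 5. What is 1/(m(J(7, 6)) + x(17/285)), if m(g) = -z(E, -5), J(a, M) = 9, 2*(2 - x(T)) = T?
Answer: -570/2297 ≈ -0.24815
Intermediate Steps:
E = -11
z(Z, h) = 6 (z(Z, h) = 2 - 1*(-4) = 2 + 4 = 6)
x(T) = 2 - T/2
m(g) = -6 (m(g) = -1*6 = -6)
1/(m(J(7, 6)) + x(17/285)) = 1/(-6 + (2 - 17/(2*285))) = 1/(-6 + (2 - ½*17/285)) = 1/(-6 + (2 - 17/570)) = 1/(-6 + 1123/570) = 1/(-2297/570) = -570/2297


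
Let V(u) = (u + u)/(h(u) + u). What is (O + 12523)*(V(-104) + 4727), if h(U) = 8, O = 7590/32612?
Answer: 5794283761375/97836 ≈ 5.9224e+7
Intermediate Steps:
O = 3795/16306 (O = 7590*(1/32612) = 3795/16306 ≈ 0.23274)
V(u) = 2*u/(8 + u) (V(u) = (u + u)/(8 + u) = (2*u)/(8 + u) = 2*u/(8 + u))
(O + 12523)*(V(-104) + 4727) = (3795/16306 + 12523)*(2*(-104)/(8 - 104) + 4727) = 204203833*(2*(-104)/(-96) + 4727)/16306 = 204203833*(2*(-104)*(-1/96) + 4727)/16306 = 204203833*(13/6 + 4727)/16306 = (204203833/16306)*(28375/6) = 5794283761375/97836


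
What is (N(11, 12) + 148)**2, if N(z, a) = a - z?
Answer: 22201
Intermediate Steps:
(N(11, 12) + 148)**2 = ((12 - 1*11) + 148)**2 = ((12 - 11) + 148)**2 = (1 + 148)**2 = 149**2 = 22201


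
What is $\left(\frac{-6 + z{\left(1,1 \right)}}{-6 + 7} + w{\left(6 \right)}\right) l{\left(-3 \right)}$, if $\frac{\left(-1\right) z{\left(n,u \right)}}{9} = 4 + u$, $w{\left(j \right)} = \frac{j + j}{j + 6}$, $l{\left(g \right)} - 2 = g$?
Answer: $50$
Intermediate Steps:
$l{\left(g \right)} = 2 + g$
$w{\left(j \right)} = \frac{2 j}{6 + j}$
$z{\left(n,u \right)} = -36 - 9 u$ ($z{\left(n,u \right)} = - 9 \left(4 + u\right) = -36 - 9 u$)
$\left(\frac{-6 + z{\left(1,1 \right)}}{-6 + 7} + w{\left(6 \right)}\right) l{\left(-3 \right)} = \left(\frac{-6 - 45}{-6 + 7} + 2 \cdot 6 \frac{1}{6 + 6}\right) \left(2 - 3\right) = \left(\frac{-6 - 45}{1} + 2 \cdot 6 \cdot \frac{1}{12}\right) \left(-1\right) = \left(\left(-6 - 45\right) 1 + 2 \cdot 6 \cdot \frac{1}{12}\right) \left(-1\right) = \left(\left(-51\right) 1 + 1\right) \left(-1\right) = \left(-51 + 1\right) \left(-1\right) = \left(-50\right) \left(-1\right) = 50$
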